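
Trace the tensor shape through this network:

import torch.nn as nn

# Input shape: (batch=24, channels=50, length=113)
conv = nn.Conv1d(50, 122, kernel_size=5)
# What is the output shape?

Input shape: (24, 50, 113)
Output shape: (24, 122, 109)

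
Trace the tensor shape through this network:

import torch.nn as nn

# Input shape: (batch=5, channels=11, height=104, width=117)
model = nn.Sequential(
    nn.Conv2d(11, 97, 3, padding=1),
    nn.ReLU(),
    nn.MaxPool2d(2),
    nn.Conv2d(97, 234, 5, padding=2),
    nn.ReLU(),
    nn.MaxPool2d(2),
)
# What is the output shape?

Input shape: (5, 11, 104, 117)
  -> after first Conv2d: (5, 97, 104, 117)
  -> after first MaxPool2d: (5, 97, 52, 58)
  -> after second Conv2d: (5, 234, 52, 58)
Output shape: (5, 234, 26, 29)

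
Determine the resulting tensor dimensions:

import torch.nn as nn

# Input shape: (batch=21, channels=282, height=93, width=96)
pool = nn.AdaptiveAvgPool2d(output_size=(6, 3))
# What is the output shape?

Input shape: (21, 282, 93, 96)
Output shape: (21, 282, 6, 3)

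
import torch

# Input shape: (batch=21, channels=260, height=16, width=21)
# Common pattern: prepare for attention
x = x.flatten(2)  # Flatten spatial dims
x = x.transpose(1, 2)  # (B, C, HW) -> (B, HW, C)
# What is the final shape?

Input shape: (21, 260, 16, 21)
  -> after flatten(2): (21, 260, 336)
Output shape: (21, 336, 260)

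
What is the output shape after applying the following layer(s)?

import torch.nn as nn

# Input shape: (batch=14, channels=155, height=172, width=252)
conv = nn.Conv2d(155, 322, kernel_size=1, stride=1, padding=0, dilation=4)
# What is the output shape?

Input shape: (14, 155, 172, 252)
Output shape: (14, 322, 172, 252)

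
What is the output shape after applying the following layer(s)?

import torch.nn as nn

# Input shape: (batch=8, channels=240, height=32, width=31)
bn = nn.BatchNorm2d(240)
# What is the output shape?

Input shape: (8, 240, 32, 31)
Output shape: (8, 240, 32, 31)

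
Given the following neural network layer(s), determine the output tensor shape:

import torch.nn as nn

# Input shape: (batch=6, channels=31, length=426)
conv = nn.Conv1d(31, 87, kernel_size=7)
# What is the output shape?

Input shape: (6, 31, 426)
Output shape: (6, 87, 420)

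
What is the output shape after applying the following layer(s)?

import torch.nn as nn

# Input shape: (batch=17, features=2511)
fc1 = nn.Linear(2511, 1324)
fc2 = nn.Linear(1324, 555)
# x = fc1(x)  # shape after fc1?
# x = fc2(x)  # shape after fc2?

Input shape: (17, 2511)
  -> after fc1: (17, 1324)
Output shape: (17, 555)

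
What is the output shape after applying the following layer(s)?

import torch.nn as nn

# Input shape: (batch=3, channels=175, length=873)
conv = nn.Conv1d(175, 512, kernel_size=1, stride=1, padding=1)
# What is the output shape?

Input shape: (3, 175, 873)
Output shape: (3, 512, 875)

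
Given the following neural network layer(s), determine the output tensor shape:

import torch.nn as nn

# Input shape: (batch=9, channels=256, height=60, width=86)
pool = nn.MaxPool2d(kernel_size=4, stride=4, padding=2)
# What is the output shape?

Input shape: (9, 256, 60, 86)
Output shape: (9, 256, 16, 22)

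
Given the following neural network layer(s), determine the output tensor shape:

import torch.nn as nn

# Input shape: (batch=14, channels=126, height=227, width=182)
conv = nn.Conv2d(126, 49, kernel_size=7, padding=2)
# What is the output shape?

Input shape: (14, 126, 227, 182)
Output shape: (14, 49, 225, 180)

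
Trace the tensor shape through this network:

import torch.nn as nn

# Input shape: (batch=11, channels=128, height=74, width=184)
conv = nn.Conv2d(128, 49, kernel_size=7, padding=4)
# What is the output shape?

Input shape: (11, 128, 74, 184)
Output shape: (11, 49, 76, 186)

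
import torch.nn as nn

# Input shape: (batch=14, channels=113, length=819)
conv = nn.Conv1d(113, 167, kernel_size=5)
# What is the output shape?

Input shape: (14, 113, 819)
Output shape: (14, 167, 815)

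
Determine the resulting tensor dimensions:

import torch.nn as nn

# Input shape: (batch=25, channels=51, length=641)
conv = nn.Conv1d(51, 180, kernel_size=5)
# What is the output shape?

Input shape: (25, 51, 641)
Output shape: (25, 180, 637)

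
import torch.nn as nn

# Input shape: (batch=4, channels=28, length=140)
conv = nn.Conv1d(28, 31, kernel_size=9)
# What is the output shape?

Input shape: (4, 28, 140)
Output shape: (4, 31, 132)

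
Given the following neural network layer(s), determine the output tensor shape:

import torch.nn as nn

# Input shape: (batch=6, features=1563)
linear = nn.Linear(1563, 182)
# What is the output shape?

Input shape: (6, 1563)
Output shape: (6, 182)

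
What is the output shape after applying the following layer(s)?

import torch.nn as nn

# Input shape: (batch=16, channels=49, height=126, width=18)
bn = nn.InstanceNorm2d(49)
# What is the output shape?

Input shape: (16, 49, 126, 18)
Output shape: (16, 49, 126, 18)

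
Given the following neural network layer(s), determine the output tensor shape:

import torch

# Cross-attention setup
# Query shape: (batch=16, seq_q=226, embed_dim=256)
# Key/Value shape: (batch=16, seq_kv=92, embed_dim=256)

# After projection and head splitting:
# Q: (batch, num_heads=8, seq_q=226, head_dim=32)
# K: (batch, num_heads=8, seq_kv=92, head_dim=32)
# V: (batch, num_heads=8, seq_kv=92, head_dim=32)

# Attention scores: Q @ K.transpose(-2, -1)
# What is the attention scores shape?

Input shape: (16, 226, 256)
Output shape: (16, 8, 226, 92)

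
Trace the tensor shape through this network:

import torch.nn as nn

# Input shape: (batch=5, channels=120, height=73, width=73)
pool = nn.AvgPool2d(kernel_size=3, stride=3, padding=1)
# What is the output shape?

Input shape: (5, 120, 73, 73)
Output shape: (5, 120, 25, 25)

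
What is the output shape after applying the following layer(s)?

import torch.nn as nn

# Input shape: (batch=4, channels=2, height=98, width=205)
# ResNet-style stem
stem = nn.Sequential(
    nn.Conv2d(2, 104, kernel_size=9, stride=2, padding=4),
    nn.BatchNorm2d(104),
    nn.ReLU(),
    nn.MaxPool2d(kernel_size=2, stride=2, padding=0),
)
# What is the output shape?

Input shape: (4, 2, 98, 205)
  -> after Conv2d 9x9 stride=2: (4, 104, 49, 103)
Output shape: (4, 104, 24, 51)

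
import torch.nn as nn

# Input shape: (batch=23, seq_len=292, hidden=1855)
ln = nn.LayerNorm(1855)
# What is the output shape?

Input shape: (23, 292, 1855)
Output shape: (23, 292, 1855)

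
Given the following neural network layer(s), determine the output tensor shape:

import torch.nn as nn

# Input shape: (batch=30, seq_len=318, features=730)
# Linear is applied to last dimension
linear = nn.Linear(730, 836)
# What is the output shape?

Input shape: (30, 318, 730)
Output shape: (30, 318, 836)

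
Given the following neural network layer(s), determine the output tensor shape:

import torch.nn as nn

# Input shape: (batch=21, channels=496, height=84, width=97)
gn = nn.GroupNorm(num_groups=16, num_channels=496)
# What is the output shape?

Input shape: (21, 496, 84, 97)
Output shape: (21, 496, 84, 97)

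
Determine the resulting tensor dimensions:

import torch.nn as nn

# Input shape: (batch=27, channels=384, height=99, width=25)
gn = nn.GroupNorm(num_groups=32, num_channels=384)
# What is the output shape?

Input shape: (27, 384, 99, 25)
Output shape: (27, 384, 99, 25)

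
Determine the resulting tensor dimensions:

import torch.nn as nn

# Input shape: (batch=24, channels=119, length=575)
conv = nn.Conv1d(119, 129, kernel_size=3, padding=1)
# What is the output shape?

Input shape: (24, 119, 575)
Output shape: (24, 129, 575)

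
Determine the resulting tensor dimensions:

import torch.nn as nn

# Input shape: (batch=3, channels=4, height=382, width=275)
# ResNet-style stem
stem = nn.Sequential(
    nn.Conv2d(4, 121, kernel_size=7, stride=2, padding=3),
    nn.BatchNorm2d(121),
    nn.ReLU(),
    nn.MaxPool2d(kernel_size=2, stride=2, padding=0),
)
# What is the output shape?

Input shape: (3, 4, 382, 275)
  -> after Conv2d 7x7 stride=2: (3, 121, 191, 138)
Output shape: (3, 121, 95, 69)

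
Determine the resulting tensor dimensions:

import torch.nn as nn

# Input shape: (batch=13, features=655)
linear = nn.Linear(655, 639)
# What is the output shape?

Input shape: (13, 655)
Output shape: (13, 639)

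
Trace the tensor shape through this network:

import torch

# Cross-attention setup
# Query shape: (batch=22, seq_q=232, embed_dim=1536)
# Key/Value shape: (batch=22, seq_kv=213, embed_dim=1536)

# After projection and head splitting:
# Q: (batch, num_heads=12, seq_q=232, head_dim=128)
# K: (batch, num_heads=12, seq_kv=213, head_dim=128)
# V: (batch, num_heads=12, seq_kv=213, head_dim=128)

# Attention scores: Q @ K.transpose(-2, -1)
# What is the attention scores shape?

Input shape: (22, 232, 1536)
Output shape: (22, 12, 232, 213)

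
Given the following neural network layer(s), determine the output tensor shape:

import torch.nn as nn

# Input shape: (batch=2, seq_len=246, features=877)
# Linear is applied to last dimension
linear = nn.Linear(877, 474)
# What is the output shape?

Input shape: (2, 246, 877)
Output shape: (2, 246, 474)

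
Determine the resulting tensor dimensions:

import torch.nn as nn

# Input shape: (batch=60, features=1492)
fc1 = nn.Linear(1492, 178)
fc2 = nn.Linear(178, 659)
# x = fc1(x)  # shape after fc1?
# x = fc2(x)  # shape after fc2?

Input shape: (60, 1492)
  -> after fc1: (60, 178)
Output shape: (60, 659)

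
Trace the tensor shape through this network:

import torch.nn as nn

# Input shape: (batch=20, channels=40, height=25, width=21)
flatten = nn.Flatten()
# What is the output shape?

Input shape: (20, 40, 25, 21)
Output shape: (20, 21000)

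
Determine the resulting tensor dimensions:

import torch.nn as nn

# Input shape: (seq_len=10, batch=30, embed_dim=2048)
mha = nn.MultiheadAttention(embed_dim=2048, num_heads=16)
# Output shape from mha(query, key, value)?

Input shape: (10, 30, 2048)
Output shape: (10, 30, 2048)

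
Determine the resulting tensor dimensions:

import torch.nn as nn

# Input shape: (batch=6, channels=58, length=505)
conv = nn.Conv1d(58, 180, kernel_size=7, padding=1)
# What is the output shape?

Input shape: (6, 58, 505)
Output shape: (6, 180, 501)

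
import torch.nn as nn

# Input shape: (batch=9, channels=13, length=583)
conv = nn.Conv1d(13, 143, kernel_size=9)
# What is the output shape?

Input shape: (9, 13, 583)
Output shape: (9, 143, 575)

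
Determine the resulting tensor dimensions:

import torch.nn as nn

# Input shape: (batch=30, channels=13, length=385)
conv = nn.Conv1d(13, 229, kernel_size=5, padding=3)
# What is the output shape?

Input shape: (30, 13, 385)
Output shape: (30, 229, 387)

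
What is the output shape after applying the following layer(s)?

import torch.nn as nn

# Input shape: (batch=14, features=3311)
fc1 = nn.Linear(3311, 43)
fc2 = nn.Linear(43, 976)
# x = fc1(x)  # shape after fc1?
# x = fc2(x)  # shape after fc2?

Input shape: (14, 3311)
  -> after fc1: (14, 43)
Output shape: (14, 976)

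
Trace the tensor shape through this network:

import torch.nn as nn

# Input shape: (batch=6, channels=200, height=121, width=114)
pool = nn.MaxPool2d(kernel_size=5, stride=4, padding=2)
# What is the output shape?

Input shape: (6, 200, 121, 114)
Output shape: (6, 200, 31, 29)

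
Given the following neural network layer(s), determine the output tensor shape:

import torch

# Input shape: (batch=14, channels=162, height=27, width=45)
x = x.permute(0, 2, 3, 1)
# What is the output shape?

Input shape: (14, 162, 27, 45)
Output shape: (14, 27, 45, 162)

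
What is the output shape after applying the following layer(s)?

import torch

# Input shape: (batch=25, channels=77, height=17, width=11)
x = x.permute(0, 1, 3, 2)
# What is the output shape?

Input shape: (25, 77, 17, 11)
Output shape: (25, 77, 11, 17)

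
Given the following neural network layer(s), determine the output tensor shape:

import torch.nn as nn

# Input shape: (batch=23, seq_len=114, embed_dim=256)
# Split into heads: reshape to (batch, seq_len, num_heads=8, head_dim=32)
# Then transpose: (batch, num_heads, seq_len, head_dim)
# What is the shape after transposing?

Input shape: (23, 114, 256)
  -> after reshape: (23, 114, 8, 32)
Output shape: (23, 8, 114, 32)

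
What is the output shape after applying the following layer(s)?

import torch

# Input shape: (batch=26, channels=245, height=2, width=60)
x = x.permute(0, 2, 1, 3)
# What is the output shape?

Input shape: (26, 245, 2, 60)
Output shape: (26, 2, 245, 60)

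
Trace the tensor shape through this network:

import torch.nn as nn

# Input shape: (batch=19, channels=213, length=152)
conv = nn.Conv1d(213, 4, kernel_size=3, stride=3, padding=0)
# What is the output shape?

Input shape: (19, 213, 152)
Output shape: (19, 4, 50)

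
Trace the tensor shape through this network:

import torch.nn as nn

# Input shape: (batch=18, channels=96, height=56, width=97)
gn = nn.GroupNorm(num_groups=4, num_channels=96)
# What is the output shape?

Input shape: (18, 96, 56, 97)
Output shape: (18, 96, 56, 97)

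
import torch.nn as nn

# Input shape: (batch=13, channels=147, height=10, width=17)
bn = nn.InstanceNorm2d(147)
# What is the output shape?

Input shape: (13, 147, 10, 17)
Output shape: (13, 147, 10, 17)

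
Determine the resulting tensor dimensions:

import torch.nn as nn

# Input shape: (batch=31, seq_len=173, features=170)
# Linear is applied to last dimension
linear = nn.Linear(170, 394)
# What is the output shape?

Input shape: (31, 173, 170)
Output shape: (31, 173, 394)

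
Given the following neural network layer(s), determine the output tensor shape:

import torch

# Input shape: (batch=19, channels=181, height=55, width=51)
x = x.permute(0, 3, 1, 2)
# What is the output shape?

Input shape: (19, 181, 55, 51)
Output shape: (19, 51, 181, 55)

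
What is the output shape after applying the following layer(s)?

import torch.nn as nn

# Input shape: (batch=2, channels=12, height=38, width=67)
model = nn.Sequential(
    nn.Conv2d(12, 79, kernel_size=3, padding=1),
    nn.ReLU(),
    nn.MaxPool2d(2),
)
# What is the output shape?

Input shape: (2, 12, 38, 67)
  -> after Conv2d: (2, 79, 38, 67)
  -> after ReLU: (2, 79, 38, 67)
Output shape: (2, 79, 19, 33)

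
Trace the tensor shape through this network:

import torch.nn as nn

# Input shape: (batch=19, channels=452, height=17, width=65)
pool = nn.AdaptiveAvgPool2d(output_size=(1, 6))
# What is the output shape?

Input shape: (19, 452, 17, 65)
Output shape: (19, 452, 1, 6)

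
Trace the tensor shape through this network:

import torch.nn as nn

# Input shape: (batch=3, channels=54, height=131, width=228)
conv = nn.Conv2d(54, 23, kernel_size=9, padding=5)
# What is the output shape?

Input shape: (3, 54, 131, 228)
Output shape: (3, 23, 133, 230)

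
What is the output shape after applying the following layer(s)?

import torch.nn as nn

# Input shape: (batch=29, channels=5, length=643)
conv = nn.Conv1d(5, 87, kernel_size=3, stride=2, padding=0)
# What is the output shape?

Input shape: (29, 5, 643)
Output shape: (29, 87, 321)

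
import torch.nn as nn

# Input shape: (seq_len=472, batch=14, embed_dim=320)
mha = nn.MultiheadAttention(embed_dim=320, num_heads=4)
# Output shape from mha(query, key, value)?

Input shape: (472, 14, 320)
Output shape: (472, 14, 320)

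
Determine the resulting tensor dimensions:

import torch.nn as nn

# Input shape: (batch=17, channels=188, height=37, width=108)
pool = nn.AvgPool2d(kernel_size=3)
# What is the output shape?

Input shape: (17, 188, 37, 108)
Output shape: (17, 188, 12, 36)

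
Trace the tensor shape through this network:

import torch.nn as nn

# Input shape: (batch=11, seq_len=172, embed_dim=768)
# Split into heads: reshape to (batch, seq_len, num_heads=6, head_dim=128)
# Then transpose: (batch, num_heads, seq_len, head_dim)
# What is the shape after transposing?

Input shape: (11, 172, 768)
  -> after reshape: (11, 172, 6, 128)
Output shape: (11, 6, 172, 128)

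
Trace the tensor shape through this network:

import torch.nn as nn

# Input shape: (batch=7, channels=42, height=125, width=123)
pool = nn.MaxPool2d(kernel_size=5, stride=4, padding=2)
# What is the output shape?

Input shape: (7, 42, 125, 123)
Output shape: (7, 42, 32, 31)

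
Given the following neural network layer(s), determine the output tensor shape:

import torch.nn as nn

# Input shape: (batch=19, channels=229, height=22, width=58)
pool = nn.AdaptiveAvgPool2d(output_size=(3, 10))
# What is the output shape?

Input shape: (19, 229, 22, 58)
Output shape: (19, 229, 3, 10)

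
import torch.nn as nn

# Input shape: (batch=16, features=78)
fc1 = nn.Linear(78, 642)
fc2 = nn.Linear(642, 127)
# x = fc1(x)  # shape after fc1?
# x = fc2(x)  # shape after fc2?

Input shape: (16, 78)
  -> after fc1: (16, 642)
Output shape: (16, 127)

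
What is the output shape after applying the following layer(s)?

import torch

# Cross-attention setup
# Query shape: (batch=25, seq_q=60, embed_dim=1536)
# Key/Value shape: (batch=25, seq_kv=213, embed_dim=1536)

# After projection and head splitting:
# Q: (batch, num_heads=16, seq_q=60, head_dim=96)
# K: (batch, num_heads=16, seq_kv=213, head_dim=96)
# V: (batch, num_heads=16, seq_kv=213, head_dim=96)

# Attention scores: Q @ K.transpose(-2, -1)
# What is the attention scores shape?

Input shape: (25, 60, 1536)
Output shape: (25, 16, 60, 213)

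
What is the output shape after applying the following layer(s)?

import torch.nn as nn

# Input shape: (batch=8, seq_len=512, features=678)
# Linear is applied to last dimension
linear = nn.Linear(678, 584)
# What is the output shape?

Input shape: (8, 512, 678)
Output shape: (8, 512, 584)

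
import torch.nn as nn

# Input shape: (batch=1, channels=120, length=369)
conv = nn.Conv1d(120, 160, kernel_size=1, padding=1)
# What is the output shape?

Input shape: (1, 120, 369)
Output shape: (1, 160, 371)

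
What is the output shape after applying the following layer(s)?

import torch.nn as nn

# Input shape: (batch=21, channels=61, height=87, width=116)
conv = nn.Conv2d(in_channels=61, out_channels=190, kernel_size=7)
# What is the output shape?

Input shape: (21, 61, 87, 116)
Output shape: (21, 190, 81, 110)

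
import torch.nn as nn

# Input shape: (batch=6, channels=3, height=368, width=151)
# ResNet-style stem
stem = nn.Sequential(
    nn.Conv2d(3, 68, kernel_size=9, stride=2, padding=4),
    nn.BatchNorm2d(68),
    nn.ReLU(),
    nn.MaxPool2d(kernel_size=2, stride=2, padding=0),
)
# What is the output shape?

Input shape: (6, 3, 368, 151)
  -> after Conv2d 9x9 stride=2: (6, 68, 184, 76)
Output shape: (6, 68, 92, 38)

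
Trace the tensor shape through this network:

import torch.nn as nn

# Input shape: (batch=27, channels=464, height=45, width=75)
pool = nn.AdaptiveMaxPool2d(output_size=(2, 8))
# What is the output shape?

Input shape: (27, 464, 45, 75)
Output shape: (27, 464, 2, 8)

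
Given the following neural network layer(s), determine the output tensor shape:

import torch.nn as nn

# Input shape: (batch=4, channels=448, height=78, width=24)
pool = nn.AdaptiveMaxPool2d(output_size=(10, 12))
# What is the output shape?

Input shape: (4, 448, 78, 24)
Output shape: (4, 448, 10, 12)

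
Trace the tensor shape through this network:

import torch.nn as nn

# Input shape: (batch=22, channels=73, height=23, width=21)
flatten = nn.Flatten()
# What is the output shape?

Input shape: (22, 73, 23, 21)
Output shape: (22, 35259)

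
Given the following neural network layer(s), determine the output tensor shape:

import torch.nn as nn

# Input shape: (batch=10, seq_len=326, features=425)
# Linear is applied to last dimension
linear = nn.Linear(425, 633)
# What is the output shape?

Input shape: (10, 326, 425)
Output shape: (10, 326, 633)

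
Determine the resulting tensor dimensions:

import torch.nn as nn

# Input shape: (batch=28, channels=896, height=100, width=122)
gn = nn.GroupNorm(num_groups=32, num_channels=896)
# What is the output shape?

Input shape: (28, 896, 100, 122)
Output shape: (28, 896, 100, 122)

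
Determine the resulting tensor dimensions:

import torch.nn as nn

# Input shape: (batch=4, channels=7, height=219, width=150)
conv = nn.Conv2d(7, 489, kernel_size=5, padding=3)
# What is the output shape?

Input shape: (4, 7, 219, 150)
Output shape: (4, 489, 221, 152)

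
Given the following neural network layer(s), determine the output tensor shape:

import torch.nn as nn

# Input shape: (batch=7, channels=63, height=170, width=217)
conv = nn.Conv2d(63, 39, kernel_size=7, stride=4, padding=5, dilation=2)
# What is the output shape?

Input shape: (7, 63, 170, 217)
Output shape: (7, 39, 42, 54)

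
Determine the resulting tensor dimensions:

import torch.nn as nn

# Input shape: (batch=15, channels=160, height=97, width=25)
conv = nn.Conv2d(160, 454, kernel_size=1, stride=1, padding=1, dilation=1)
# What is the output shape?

Input shape: (15, 160, 97, 25)
Output shape: (15, 454, 99, 27)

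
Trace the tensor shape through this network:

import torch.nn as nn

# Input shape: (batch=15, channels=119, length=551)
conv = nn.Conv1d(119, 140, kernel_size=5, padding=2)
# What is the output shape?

Input shape: (15, 119, 551)
Output shape: (15, 140, 551)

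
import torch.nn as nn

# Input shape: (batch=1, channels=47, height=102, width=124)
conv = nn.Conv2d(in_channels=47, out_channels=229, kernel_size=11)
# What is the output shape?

Input shape: (1, 47, 102, 124)
Output shape: (1, 229, 92, 114)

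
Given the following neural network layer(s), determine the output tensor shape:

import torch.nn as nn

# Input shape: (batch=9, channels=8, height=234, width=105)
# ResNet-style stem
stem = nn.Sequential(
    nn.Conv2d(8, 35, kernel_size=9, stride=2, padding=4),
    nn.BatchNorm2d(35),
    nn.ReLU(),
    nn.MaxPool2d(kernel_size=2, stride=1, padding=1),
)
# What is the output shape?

Input shape: (9, 8, 234, 105)
  -> after Conv2d 9x9 stride=2: (9, 35, 117, 53)
Output shape: (9, 35, 118, 54)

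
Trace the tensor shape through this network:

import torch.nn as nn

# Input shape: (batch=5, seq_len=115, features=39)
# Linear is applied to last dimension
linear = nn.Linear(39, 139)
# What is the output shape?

Input shape: (5, 115, 39)
Output shape: (5, 115, 139)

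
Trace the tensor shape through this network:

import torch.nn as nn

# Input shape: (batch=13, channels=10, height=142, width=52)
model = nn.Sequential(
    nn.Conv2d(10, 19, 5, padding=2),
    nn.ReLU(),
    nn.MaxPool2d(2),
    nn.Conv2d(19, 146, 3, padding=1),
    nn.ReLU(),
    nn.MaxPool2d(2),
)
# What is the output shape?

Input shape: (13, 10, 142, 52)
  -> after first Conv2d: (13, 19, 142, 52)
  -> after first MaxPool2d: (13, 19, 71, 26)
  -> after second Conv2d: (13, 146, 71, 26)
Output shape: (13, 146, 35, 13)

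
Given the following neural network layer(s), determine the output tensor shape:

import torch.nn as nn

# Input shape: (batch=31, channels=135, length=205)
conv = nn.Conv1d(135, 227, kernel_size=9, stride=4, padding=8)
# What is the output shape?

Input shape: (31, 135, 205)
Output shape: (31, 227, 54)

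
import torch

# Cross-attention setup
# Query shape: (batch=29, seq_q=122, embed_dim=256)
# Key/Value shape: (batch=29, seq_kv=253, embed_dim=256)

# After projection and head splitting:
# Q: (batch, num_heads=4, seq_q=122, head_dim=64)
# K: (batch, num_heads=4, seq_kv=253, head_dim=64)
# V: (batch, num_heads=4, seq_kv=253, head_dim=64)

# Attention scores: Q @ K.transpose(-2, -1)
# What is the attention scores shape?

Input shape: (29, 122, 256)
Output shape: (29, 4, 122, 253)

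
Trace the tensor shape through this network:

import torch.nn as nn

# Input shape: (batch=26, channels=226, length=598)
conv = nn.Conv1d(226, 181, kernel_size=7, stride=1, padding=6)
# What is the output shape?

Input shape: (26, 226, 598)
Output shape: (26, 181, 604)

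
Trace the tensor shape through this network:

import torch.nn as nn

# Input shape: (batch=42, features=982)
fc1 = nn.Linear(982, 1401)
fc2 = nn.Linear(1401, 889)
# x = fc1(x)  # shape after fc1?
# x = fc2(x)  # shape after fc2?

Input shape: (42, 982)
  -> after fc1: (42, 1401)
Output shape: (42, 889)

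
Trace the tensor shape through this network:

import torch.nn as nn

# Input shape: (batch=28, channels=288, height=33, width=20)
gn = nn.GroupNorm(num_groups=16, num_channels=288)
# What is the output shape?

Input shape: (28, 288, 33, 20)
Output shape: (28, 288, 33, 20)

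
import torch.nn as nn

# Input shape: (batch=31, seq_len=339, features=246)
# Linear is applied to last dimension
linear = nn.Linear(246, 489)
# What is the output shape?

Input shape: (31, 339, 246)
Output shape: (31, 339, 489)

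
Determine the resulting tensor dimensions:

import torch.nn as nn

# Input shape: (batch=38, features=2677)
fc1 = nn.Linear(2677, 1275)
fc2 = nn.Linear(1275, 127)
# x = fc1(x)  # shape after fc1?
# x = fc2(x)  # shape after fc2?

Input shape: (38, 2677)
  -> after fc1: (38, 1275)
Output shape: (38, 127)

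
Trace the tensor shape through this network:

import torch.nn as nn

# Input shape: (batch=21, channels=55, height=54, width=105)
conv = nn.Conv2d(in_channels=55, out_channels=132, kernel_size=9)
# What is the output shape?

Input shape: (21, 55, 54, 105)
Output shape: (21, 132, 46, 97)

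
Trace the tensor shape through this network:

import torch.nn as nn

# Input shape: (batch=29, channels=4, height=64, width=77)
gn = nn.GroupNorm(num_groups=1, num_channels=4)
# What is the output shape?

Input shape: (29, 4, 64, 77)
Output shape: (29, 4, 64, 77)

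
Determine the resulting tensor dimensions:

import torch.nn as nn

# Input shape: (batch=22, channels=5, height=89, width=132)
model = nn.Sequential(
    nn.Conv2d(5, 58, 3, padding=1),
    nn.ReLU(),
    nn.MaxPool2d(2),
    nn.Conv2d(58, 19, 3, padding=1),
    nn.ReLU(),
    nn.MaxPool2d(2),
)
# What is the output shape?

Input shape: (22, 5, 89, 132)
  -> after first Conv2d: (22, 58, 89, 132)
  -> after first MaxPool2d: (22, 58, 44, 66)
  -> after second Conv2d: (22, 19, 44, 66)
Output shape: (22, 19, 22, 33)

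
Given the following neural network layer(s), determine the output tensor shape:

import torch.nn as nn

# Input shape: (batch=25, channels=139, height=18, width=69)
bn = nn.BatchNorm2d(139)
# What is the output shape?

Input shape: (25, 139, 18, 69)
Output shape: (25, 139, 18, 69)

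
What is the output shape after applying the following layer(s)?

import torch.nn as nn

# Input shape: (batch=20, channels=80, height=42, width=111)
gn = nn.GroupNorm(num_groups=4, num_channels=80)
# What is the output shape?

Input shape: (20, 80, 42, 111)
Output shape: (20, 80, 42, 111)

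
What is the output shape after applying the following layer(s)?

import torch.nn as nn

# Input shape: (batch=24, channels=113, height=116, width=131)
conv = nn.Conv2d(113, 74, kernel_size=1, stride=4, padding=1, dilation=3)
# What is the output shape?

Input shape: (24, 113, 116, 131)
Output shape: (24, 74, 30, 34)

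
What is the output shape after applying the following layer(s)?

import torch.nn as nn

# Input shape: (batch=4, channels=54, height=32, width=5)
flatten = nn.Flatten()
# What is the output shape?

Input shape: (4, 54, 32, 5)
Output shape: (4, 8640)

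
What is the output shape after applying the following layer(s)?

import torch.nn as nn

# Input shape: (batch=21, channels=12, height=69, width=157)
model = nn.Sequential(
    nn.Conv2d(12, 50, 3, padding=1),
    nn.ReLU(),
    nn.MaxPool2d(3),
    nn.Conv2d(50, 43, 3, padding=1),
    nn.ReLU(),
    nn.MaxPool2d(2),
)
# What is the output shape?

Input shape: (21, 12, 69, 157)
  -> after first Conv2d: (21, 50, 69, 157)
  -> after first MaxPool2d: (21, 50, 23, 52)
  -> after second Conv2d: (21, 43, 23, 52)
Output shape: (21, 43, 11, 26)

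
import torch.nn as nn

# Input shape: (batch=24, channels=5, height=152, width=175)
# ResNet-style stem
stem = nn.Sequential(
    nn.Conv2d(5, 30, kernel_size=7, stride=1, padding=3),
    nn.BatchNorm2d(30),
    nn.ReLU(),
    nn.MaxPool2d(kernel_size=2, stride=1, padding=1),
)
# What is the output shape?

Input shape: (24, 5, 152, 175)
  -> after Conv2d 7x7 stride=1: (24, 30, 152, 175)
Output shape: (24, 30, 153, 176)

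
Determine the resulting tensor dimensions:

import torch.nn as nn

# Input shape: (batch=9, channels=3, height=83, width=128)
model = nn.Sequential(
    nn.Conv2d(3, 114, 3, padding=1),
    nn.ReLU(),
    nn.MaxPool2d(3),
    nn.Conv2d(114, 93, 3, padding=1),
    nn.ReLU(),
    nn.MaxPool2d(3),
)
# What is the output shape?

Input shape: (9, 3, 83, 128)
  -> after first Conv2d: (9, 114, 83, 128)
  -> after first MaxPool2d: (9, 114, 27, 42)
  -> after second Conv2d: (9, 93, 27, 42)
Output shape: (9, 93, 9, 14)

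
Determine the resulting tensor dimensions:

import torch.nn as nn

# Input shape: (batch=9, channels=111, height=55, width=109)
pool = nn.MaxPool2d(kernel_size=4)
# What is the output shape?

Input shape: (9, 111, 55, 109)
Output shape: (9, 111, 13, 27)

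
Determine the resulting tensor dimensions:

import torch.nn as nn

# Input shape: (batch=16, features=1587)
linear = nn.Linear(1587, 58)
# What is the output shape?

Input shape: (16, 1587)
Output shape: (16, 58)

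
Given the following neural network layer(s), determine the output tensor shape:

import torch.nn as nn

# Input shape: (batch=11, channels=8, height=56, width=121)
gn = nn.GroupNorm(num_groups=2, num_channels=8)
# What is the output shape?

Input shape: (11, 8, 56, 121)
Output shape: (11, 8, 56, 121)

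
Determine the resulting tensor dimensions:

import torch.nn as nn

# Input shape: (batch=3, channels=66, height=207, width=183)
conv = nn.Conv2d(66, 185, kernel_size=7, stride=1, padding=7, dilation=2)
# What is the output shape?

Input shape: (3, 66, 207, 183)
Output shape: (3, 185, 209, 185)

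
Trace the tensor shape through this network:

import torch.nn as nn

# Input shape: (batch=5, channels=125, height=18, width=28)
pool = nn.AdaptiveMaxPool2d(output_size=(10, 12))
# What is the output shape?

Input shape: (5, 125, 18, 28)
Output shape: (5, 125, 10, 12)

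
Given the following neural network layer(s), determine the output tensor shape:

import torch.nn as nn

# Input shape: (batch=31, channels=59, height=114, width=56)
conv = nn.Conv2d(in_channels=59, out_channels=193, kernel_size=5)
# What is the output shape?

Input shape: (31, 59, 114, 56)
Output shape: (31, 193, 110, 52)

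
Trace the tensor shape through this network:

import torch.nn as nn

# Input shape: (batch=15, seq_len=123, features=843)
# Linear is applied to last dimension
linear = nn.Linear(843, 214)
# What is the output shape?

Input shape: (15, 123, 843)
Output shape: (15, 123, 214)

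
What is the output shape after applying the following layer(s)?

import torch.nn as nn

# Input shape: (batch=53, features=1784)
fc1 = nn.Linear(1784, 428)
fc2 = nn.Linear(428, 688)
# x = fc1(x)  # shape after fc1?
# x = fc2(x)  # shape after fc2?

Input shape: (53, 1784)
  -> after fc1: (53, 428)
Output shape: (53, 688)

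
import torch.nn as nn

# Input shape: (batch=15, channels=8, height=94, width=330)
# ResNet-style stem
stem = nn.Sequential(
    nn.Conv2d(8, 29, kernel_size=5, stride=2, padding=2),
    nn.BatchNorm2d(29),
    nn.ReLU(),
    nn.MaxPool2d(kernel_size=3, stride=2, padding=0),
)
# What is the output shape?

Input shape: (15, 8, 94, 330)
  -> after Conv2d 5x5 stride=2: (15, 29, 47, 165)
Output shape: (15, 29, 23, 82)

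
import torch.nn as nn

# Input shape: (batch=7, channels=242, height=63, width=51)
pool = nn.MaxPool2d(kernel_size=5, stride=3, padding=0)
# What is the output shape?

Input shape: (7, 242, 63, 51)
Output shape: (7, 242, 20, 16)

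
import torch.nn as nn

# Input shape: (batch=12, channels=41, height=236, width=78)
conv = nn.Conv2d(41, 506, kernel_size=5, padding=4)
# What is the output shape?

Input shape: (12, 41, 236, 78)
Output shape: (12, 506, 240, 82)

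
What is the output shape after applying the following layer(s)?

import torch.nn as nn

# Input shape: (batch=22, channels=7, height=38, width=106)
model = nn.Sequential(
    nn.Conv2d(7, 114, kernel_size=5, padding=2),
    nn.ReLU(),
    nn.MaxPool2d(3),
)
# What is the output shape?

Input shape: (22, 7, 38, 106)
  -> after Conv2d: (22, 114, 38, 106)
  -> after ReLU: (22, 114, 38, 106)
Output shape: (22, 114, 12, 35)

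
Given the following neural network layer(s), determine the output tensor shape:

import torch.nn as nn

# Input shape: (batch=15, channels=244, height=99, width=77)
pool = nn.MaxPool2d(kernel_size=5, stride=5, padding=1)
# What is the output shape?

Input shape: (15, 244, 99, 77)
Output shape: (15, 244, 20, 15)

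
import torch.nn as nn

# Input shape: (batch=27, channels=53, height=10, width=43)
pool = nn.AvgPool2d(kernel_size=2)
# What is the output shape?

Input shape: (27, 53, 10, 43)
Output shape: (27, 53, 5, 21)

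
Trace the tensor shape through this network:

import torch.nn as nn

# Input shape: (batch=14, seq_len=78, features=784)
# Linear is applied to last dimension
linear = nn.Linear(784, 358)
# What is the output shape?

Input shape: (14, 78, 784)
Output shape: (14, 78, 358)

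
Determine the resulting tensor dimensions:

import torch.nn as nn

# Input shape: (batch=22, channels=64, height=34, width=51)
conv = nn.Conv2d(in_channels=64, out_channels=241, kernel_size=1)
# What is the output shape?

Input shape: (22, 64, 34, 51)
Output shape: (22, 241, 34, 51)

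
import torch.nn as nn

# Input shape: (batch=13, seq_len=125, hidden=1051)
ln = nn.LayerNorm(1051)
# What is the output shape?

Input shape: (13, 125, 1051)
Output shape: (13, 125, 1051)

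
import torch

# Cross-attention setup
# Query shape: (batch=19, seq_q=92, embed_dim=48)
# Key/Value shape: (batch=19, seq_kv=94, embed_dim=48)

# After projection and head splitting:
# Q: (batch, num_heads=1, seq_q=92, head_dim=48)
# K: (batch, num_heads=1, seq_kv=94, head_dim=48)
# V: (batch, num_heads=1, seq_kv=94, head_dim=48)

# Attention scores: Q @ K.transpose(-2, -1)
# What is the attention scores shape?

Input shape: (19, 92, 48)
Output shape: (19, 1, 92, 94)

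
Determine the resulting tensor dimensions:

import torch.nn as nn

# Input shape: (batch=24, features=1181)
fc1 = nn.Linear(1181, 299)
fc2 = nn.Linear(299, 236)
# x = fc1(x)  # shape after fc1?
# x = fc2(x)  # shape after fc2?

Input shape: (24, 1181)
  -> after fc1: (24, 299)
Output shape: (24, 236)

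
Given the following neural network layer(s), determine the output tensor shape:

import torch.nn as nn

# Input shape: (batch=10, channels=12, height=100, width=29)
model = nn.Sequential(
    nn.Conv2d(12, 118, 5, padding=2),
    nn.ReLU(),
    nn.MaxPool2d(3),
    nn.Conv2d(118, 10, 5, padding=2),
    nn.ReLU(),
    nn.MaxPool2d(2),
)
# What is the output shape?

Input shape: (10, 12, 100, 29)
  -> after first Conv2d: (10, 118, 100, 29)
  -> after first MaxPool2d: (10, 118, 33, 9)
  -> after second Conv2d: (10, 10, 33, 9)
Output shape: (10, 10, 16, 4)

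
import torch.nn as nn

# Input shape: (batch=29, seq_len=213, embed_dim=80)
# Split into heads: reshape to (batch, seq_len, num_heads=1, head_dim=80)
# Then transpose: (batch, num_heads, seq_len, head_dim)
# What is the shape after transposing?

Input shape: (29, 213, 80)
  -> after reshape: (29, 213, 1, 80)
Output shape: (29, 1, 213, 80)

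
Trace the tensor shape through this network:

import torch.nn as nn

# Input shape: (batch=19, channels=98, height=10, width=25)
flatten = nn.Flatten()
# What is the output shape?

Input shape: (19, 98, 10, 25)
Output shape: (19, 24500)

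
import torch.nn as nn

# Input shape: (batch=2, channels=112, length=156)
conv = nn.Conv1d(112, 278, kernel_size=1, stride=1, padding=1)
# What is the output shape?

Input shape: (2, 112, 156)
Output shape: (2, 278, 158)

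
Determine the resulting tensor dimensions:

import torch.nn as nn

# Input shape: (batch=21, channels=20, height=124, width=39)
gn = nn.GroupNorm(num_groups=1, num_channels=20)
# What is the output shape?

Input shape: (21, 20, 124, 39)
Output shape: (21, 20, 124, 39)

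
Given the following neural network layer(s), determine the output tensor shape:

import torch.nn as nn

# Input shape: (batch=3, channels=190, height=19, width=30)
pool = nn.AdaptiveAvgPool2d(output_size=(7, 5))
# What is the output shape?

Input shape: (3, 190, 19, 30)
Output shape: (3, 190, 7, 5)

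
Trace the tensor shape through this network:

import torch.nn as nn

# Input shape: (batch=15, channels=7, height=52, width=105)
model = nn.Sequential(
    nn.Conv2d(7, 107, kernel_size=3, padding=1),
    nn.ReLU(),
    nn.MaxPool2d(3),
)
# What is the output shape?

Input shape: (15, 7, 52, 105)
  -> after Conv2d: (15, 107, 52, 105)
  -> after ReLU: (15, 107, 52, 105)
Output shape: (15, 107, 17, 35)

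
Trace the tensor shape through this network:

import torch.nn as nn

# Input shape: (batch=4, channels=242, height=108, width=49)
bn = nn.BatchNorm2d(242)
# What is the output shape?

Input shape: (4, 242, 108, 49)
Output shape: (4, 242, 108, 49)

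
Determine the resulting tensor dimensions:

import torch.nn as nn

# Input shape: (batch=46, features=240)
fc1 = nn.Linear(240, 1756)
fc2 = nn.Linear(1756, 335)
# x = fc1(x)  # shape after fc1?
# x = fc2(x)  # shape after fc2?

Input shape: (46, 240)
  -> after fc1: (46, 1756)
Output shape: (46, 335)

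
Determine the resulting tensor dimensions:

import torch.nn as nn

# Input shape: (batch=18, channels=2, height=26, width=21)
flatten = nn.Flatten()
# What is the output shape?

Input shape: (18, 2, 26, 21)
Output shape: (18, 1092)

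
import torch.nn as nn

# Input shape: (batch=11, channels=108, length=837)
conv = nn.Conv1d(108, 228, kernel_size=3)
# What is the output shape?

Input shape: (11, 108, 837)
Output shape: (11, 228, 835)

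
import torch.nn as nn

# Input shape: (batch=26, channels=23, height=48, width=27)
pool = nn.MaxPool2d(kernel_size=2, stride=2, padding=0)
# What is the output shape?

Input shape: (26, 23, 48, 27)
Output shape: (26, 23, 24, 13)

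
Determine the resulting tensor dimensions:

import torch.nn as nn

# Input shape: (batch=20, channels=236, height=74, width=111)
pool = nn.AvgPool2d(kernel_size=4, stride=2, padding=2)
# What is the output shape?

Input shape: (20, 236, 74, 111)
Output shape: (20, 236, 38, 56)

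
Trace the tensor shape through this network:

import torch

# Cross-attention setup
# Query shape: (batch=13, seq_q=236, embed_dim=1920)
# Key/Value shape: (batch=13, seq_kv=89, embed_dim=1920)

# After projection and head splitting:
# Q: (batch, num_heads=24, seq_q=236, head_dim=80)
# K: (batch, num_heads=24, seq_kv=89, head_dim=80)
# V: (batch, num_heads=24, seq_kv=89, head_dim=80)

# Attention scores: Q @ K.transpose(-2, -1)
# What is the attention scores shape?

Input shape: (13, 236, 1920)
Output shape: (13, 24, 236, 89)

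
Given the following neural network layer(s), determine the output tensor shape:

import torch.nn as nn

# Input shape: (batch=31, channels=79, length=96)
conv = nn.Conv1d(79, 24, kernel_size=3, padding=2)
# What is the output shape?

Input shape: (31, 79, 96)
Output shape: (31, 24, 98)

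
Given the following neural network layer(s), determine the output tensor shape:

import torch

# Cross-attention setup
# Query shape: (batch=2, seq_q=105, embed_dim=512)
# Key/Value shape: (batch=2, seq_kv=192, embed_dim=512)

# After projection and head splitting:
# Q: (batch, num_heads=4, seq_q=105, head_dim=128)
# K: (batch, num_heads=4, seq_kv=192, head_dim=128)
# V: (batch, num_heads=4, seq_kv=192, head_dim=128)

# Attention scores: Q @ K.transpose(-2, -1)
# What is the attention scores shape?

Input shape: (2, 105, 512)
Output shape: (2, 4, 105, 192)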